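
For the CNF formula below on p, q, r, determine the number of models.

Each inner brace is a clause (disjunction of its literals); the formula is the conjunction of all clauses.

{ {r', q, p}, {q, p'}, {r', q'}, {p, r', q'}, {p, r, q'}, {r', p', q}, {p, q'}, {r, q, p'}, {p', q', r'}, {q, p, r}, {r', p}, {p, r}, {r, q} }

1

There are 2^3 = 8 truth assignments over (p, q, r).
Check each against the 13 clauses (columns in the order p, q, r):
  F F F  ✗ fails (q + p + r)
  F F T  ✗ fails (r' + q + p)
  F T F  ✗ fails (p + r + q')
  F T T  ✗ fails (r' + q')
  T F F  ✗ fails (q + p')
  T F T  ✗ fails (q + p')
  T T F  ✓ satisfies all
  T T T  ✗ fails (r' + q')
1 of the 8 rows is a model.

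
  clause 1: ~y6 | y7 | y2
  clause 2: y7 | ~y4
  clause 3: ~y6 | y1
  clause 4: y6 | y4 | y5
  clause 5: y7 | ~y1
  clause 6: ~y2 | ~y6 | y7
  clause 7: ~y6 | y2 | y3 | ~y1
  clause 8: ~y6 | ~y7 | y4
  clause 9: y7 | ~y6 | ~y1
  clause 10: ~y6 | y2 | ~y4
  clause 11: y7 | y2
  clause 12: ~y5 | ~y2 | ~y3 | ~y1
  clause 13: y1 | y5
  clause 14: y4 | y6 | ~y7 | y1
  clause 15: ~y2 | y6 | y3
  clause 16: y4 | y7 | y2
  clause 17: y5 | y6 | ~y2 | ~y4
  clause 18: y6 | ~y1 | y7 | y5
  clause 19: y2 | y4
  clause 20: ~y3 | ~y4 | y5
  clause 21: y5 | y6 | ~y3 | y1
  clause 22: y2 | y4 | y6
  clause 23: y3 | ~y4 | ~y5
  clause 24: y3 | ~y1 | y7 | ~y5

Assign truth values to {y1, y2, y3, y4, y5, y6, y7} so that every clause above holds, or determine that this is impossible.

y1=0, y2=0, y3=1, y4=1, y5=1, y6=0, y7=1

Try y7 = 1.
Try y6 = 0.
Try y4 = 1.
Try y1 = 0.
Unit clause (y5) forces y5 = 1.
Unit clause (y3) forces y3 = 1.
All clauses hold; y2 can take either value.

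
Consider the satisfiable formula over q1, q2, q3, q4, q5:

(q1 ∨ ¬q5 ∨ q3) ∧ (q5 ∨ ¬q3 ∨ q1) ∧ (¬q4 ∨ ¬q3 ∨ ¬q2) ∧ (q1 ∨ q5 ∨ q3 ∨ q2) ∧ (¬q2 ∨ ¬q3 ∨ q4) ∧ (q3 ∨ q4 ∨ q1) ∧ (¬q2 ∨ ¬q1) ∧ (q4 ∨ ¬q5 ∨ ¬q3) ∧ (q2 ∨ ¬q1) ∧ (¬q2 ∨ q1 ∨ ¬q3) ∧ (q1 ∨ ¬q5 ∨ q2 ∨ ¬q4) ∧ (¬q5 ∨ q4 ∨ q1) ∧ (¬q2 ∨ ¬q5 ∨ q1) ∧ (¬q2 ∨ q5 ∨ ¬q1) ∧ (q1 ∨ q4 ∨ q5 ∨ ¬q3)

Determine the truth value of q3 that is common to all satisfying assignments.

False

Suppose q3 = True.
Try q5 = True.
Unit clause (q4) forces q4 = True.
Unit clause (¬q2) forces q2 = False.
Unit clause (¬q1) forces q1 = False.
That conflicts with the unit clause (q1).
That branch fails; take q5 = False instead.
Unit clause (q1) forces q1 = True.
Unit clause (¬q2) forces q2 = False.
That conflicts with the unit clause (q2).
Either choice for q5 ends in contradiction.
So every satisfying assignment has q3 = False.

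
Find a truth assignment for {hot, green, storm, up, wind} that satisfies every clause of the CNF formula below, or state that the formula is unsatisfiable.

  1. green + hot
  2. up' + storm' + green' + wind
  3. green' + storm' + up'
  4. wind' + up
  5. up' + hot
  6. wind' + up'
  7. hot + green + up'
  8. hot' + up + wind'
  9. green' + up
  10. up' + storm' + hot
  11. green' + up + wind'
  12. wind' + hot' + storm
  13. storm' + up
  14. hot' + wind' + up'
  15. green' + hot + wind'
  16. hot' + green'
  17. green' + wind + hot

Case green = 0:
The clause (hot) is unit, so hot = 1.
Case wind = 0:
Case storm = 0:
Every clause is now satisfied; up is unconstrained.

hot: 1; green: 0; storm: 0; up: 1; wind: 0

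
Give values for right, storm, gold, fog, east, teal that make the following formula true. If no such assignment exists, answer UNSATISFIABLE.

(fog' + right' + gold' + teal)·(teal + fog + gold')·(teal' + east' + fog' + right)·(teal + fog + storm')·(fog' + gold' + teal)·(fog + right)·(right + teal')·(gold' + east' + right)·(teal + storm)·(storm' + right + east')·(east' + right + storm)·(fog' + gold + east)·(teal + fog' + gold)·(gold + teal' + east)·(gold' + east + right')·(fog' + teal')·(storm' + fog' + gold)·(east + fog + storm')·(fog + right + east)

Suppose fog = 0.
The clause (right) is unit, so right = 1.
Suppose teal = 1.
Suppose gold = 0.
The clause (east) is unit, so east = 1.
No clause remains; storm is free.

right=1, storm=1, gold=0, fog=0, east=1, teal=1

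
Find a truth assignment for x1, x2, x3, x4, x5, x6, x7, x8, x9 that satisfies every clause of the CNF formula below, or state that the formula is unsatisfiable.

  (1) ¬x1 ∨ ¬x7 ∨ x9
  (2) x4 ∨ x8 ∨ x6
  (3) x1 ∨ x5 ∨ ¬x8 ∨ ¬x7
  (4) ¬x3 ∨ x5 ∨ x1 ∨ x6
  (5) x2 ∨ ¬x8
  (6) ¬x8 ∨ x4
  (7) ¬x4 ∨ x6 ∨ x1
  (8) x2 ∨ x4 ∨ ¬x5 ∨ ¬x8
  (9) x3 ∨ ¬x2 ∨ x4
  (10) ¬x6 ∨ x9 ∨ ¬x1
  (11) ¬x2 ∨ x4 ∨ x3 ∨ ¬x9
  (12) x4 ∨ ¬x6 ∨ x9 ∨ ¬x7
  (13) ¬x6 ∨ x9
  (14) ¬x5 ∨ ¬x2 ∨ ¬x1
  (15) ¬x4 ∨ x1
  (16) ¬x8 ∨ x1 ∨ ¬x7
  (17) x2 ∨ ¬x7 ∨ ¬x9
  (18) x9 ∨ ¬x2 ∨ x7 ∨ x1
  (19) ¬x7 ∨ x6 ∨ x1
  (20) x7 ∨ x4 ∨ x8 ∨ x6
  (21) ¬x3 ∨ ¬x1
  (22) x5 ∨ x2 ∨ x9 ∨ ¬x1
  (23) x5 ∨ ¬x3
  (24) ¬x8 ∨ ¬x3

Try x2 = True.
Try x8 = False.
Try x4 = False.
From the singleton clause (x6), x6 = True.
From the singleton clause (x3), x3 = True.
From the singleton clause (x9), x9 = True.
From the singleton clause (¬x1), x1 = False.
From the singleton clause (x5), x5 = True.
All clauses hold; x7 can take either value.

x1=False,  x2=True,  x3=True,  x4=False,  x5=True,  x6=True,  x7=True,  x8=False,  x9=True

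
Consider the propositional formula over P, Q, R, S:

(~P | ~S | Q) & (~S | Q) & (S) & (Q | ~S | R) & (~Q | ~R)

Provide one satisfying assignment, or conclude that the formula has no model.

P ↦ 1; Q ↦ 1; R ↦ 0; S ↦ 1

The clause (S) is unit, so S = 1.
The clause (Q) is unit, so Q = 1.
The clause (~R) is unit, so R = 0.
All clauses hold; P can take either value.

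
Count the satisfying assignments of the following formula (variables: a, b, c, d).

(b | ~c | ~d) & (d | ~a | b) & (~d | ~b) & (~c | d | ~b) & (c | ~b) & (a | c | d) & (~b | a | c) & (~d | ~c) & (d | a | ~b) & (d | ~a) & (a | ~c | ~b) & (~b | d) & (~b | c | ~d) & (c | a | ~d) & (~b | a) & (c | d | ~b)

There are 2^4 = 16 truth assignments over (a, b, c, d).
Check each against the 16 clauses (columns in the order a, b, c, d):
  F F F F  ✗ fails (a | c | d)
  F F F T  ✗ fails (c | a | ~d)
  F F T F  ✓ satisfies all
  F F T T  ✗ fails (b | ~c | ~d)
  F T F F  ✗ fails (c | ~b)
  F T F T  ✗ fails (~d | ~b)
  F T T F  ✗ fails (~c | d | ~b)
  F T T T  ✗ fails (~d | ~b)
  T F F F  ✗ fails (d | ~a | b)
  T F F T  ✓ satisfies all
  T F T F  ✗ fails (d | ~a | b)
  T F T T  ✗ fails (b | ~c | ~d)
  T T F F  ✗ fails (c | ~b)
  T T F T  ✗ fails (~d | ~b)
  T T T F  ✗ fails (~c | d | ~b)
  T T T T  ✗ fails (~d | ~b)
2 of the 16 rows are models.

2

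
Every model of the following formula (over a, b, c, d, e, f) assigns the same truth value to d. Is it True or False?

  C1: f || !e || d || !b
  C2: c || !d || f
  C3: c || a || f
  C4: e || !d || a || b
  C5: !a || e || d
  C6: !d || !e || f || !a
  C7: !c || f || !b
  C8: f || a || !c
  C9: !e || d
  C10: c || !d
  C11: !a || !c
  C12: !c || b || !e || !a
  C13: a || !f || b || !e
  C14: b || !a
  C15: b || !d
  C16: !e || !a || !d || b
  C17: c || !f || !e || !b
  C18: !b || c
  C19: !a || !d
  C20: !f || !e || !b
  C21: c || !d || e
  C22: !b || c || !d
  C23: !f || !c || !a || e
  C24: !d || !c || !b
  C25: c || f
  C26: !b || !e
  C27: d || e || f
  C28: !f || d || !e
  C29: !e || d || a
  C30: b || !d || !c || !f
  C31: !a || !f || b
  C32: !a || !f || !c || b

False

Suppose d = true.
From the singleton clause (c), c = true.
From the singleton clause (!a), a = false.
From the singleton clause (f), f = true.
From the singleton clause (b), b = true.
That conflicts with the unit clause (!b).
So every satisfying assignment has d = False.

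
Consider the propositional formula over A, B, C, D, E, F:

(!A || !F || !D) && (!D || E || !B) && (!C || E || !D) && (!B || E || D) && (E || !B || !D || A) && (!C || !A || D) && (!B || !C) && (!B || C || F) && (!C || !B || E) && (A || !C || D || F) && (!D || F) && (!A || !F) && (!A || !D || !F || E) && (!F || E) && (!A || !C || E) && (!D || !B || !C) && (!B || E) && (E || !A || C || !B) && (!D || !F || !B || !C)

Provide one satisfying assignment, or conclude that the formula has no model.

A ↦ false; B ↦ false; C ↦ true; D ↦ true; E ↦ true; F ↦ true

Suppose B = false.
Suppose D = true.
Unit clause (F) forces F = true.
Unit clause (!A) forces A = false.
Unit clause (E) forces E = true.
Every clause is now satisfied; C is unconstrained.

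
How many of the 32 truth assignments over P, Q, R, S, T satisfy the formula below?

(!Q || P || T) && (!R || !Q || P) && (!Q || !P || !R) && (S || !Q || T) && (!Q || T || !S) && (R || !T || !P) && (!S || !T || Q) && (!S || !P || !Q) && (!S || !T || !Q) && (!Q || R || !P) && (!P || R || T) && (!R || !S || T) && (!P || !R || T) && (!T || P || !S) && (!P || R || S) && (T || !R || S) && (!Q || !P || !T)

There are 2^5 = 32 truth assignments over (P, Q, R, S, T).
Split on R. With R = true, the clauses containing R are satisfied and !R drops from the rest; 2 of the 2^4 = 16 assignments to the other variables satisfy what remains.
With R = false, by the same count on the reduced clause set, 4 assignments work.
(One model: P=F, Q=F, R=F, S=F, T=F.)
Total: 2 + 4 = 6.

6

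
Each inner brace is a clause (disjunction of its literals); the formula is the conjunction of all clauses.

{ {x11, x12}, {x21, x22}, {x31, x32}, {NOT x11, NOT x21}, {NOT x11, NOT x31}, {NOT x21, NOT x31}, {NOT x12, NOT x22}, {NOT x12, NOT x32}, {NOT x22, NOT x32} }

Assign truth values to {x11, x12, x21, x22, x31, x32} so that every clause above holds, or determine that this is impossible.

Suppose x11 = true.
From the singleton clause (NOT x21), x21 = false.
From the singleton clause (x22), x22 = true.
From the singleton clause (NOT x31), x31 = false.
From the singleton clause (x32), x32 = true.
That conflicts with the unit clause (NOT x32).
Undo x11 and try x11 = false.
From the singleton clause (x12), x12 = true.
From the singleton clause (NOT x22), x22 = false.
From the singleton clause (x21), x21 = true.
From the singleton clause (NOT x31), x31 = false.
From the singleton clause (x32), x32 = true.
That conflicts with the unit clause (NOT x32).
Both values of x11 lead to a conflict.

UNSATISFIABLE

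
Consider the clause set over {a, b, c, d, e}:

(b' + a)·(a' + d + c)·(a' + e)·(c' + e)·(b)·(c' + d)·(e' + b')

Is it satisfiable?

Unsatisfiable

Unit clause (b) forces b = 1.
Unit clause (a) forces a = 1.
Unit clause (e) forces e = 1.
But (e') is also a unit clause — contradiction.
No assignment satisfies every clause.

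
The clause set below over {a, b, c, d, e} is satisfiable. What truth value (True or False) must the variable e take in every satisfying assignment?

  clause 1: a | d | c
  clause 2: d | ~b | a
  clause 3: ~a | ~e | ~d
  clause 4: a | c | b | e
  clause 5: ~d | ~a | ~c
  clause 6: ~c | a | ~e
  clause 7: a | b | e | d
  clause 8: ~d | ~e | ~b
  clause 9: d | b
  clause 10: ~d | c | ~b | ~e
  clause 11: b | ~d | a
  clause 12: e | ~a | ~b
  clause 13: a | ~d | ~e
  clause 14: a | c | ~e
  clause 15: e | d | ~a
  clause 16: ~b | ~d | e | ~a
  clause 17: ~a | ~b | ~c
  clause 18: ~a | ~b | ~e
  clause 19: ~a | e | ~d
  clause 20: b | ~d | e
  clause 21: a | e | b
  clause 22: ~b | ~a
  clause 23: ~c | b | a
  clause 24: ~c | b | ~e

False

Suppose e = 1.
Try a = 0.
Unit clause (~c) forces c = 0.
Now (c) is unsatisfied and unit — conflict.
Backtrack on a: now try a = 1.
Unit clause (~d) forces d = 0.
Unit clause (b) forces b = 1.
Now (~b) is unsatisfied and unit — conflict.
Either choice for a ends in contradiction.
So every satisfying assignment has e = False.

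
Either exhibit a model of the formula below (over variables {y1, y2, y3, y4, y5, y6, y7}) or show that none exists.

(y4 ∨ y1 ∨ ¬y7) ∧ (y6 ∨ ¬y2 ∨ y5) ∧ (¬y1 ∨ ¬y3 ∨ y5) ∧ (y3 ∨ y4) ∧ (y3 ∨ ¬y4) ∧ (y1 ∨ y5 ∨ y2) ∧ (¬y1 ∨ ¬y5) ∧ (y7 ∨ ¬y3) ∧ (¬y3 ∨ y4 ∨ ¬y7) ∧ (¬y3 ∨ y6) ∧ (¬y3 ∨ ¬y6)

UNSATISFIABLE

Suppose y3 = True.
(y7) alone gives y7 = True.
(y4) alone gives y4 = True.
(y6) alone gives y6 = True.
But (¬y6) is also a unit clause — contradiction.
That branch fails; take y3 = False instead.
(y4) alone gives y4 = True.
But (¬y4) is also a unit clause — contradiction.
Either choice for y3 ends in contradiction.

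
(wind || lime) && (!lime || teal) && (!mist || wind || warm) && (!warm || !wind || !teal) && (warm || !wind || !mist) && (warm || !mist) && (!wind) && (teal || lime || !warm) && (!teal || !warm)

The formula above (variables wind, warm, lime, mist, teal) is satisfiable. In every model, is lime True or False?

True

Suppose lime = false.
From the singleton clause (wind), wind = true.
But (!wind) is also a unit clause — contradiction.
So every satisfying assignment has lime = True.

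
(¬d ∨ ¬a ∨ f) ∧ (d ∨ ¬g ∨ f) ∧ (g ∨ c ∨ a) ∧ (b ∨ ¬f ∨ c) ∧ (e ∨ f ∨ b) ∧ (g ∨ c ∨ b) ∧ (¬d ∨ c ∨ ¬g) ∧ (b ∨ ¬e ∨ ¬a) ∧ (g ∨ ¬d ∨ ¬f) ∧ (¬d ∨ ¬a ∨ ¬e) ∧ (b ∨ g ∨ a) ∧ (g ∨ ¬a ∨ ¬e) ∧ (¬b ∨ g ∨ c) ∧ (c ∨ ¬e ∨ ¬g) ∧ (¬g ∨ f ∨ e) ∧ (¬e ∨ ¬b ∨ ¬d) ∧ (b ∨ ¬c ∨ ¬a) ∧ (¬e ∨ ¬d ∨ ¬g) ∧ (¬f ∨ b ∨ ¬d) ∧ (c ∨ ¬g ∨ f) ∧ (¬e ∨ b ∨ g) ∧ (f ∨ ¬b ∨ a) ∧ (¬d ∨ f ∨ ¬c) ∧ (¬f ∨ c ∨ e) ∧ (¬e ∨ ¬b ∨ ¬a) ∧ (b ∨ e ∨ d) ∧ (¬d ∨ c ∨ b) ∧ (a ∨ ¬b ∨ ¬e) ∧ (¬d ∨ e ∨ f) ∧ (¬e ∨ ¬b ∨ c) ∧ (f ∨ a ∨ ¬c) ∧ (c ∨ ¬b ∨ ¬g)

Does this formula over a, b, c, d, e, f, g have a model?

Case d = True:
Case a = True:
From the singleton clause (f), f = True.
From the singleton clause (g), g = True.
From the singleton clause (c), c = True.
From the singleton clause (¬e), e = False.
From the singleton clause (b), b = True.
Every clause now holds.
A satisfying assignment: a ↦ True; b ↦ True; c ↦ True; d ↦ True; e ↦ False; f ↦ True; g ↦ True.

Yes, satisfiable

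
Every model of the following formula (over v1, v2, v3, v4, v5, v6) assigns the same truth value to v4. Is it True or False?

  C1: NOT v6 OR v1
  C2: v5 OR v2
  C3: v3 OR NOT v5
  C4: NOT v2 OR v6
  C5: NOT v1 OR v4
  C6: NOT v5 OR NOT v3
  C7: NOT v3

Suppose v4 = false.
Unit clause (NOT v1) forces v1 = false.
Unit clause (NOT v6) forces v6 = false.
Unit clause (NOT v2) forces v2 = false.
Unit clause (v5) forces v5 = true.
Unit clause (v3) forces v3 = true.
That conflicts with the unit clause (NOT v3).
So every satisfying assignment has v4 = True.

True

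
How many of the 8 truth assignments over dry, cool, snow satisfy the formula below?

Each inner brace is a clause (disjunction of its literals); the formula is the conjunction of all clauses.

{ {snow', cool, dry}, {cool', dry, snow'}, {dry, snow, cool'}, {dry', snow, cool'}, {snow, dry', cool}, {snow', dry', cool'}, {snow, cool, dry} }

1

There are 2^3 = 8 truth assignments over (dry, cool, snow).
Check each against the 7 clauses (columns in the order dry, cool, snow):
  F F F  ✗ fails (snow + cool + dry)
  F F T  ✗ fails (snow' + cool + dry)
  F T F  ✗ fails (dry + snow + cool')
  F T T  ✗ fails (cool' + dry + snow')
  T F F  ✗ fails (snow + dry' + cool)
  T F T  ✓ satisfies all
  T T F  ✗ fails (dry' + snow + cool')
  T T T  ✗ fails (snow' + dry' + cool')
1 of the 8 rows is a model.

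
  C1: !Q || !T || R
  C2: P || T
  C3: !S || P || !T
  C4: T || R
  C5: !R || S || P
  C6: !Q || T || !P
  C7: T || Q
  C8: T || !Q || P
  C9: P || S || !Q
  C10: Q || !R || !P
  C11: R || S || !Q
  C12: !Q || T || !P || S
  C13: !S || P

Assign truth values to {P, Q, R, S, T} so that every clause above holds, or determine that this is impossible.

Branch on P: set P = true.
Branch on T: set T = true.
Branch on Q: set Q = false.
The clause (!R) is unit, so R = false.
No clause remains; S is free.

P=true, Q=false, R=false, S=false, T=true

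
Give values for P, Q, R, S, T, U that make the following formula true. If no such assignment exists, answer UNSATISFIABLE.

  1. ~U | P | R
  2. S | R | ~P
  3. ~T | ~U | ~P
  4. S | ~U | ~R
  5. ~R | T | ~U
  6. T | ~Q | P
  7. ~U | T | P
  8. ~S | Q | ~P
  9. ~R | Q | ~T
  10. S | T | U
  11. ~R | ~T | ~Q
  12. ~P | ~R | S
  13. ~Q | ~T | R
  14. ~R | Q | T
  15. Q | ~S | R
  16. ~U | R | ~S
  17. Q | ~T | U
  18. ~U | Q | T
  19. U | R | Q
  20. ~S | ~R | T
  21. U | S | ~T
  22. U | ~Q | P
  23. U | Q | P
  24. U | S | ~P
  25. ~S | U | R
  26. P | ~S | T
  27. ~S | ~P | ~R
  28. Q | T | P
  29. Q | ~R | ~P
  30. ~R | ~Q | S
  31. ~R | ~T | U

Try U = 0.
Try S = 1.
Unit clause (R) forces R = 1.
Unit clause (T) forces T = 1.
Now (~T) is unsatisfied and unit — conflict.
Backtrack on S: now try S = 0.
Unit clause (T) forces T = 1.
Now (~T) is unsatisfied and unit — conflict.
Neither S = 1 nor S = 0 works.
Backtrack on U: now try U = 1.
Try P = 1.
Unit clause (~T) forces T = 0.
Unit clause (~R) forces R = 0.
Unit clause (S) forces S = 1.
Now (~S) is unsatisfied and unit — conflict.
Backtrack on P: now try P = 0.
Unit clause (R) forces R = 1.
Unit clause (S) forces S = 1.
Unit clause (T) forces T = 1.
Unit clause (Q) forces Q = 1.
Now (~Q) is unsatisfied and unit — conflict.
Neither P = 1 nor P = 0 works.
Neither U = 1 nor U = 0 works.

UNSATISFIABLE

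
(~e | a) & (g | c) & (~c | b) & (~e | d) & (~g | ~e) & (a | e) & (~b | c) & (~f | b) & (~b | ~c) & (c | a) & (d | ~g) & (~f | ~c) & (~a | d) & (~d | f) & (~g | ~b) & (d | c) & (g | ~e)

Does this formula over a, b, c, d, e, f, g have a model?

Case e = 0:
The clause (a) is unit, so a = 1.
The clause (d) is unit, so d = 1.
The clause (f) is unit, so f = 1.
The clause (b) is unit, so b = 1.
The clause (c) is unit, so c = 1.
That conflicts with the unit clause (~c).
Backtrack on e: now try e = 1.
The clause (a) is unit, so a = 1.
The clause (d) is unit, so d = 1.
The clause (~g) is unit, so g = 0.
That conflicts with the unit clause (g).
Neither e = 1 nor e = 0 works.
No assignment satisfies every clause.

No, unsatisfiable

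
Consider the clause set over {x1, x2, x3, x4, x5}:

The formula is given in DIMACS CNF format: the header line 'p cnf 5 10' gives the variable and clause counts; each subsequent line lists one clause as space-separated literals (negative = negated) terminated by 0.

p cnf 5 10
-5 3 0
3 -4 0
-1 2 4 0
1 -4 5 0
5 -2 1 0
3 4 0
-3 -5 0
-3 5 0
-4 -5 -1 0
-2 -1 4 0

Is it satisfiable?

Branch on x5: set x5 = False.
Unit clause (¬x3) forces x3 = False.
Unit clause (¬x4) forces x4 = False.
But (x4) is also a unit clause — contradiction.
Backtrack on x5: now try x5 = True.
Unit clause (x3) forces x3 = True.
But (¬x3) is also a unit clause — contradiction.
Neither x5 = True nor x5 = False works.
No assignment satisfies every clause.

No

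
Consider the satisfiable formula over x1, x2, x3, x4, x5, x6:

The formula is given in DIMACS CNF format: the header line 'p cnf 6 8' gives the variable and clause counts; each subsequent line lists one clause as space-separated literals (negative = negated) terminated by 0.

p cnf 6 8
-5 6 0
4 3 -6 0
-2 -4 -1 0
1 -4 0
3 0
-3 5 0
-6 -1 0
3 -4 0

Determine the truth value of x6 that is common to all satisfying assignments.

True

Suppose x6 = False.
From the singleton clause (¬x5), x5 = False.
From the singleton clause (x3), x3 = True.
That conflicts with the unit clause (¬x3).
So every satisfying assignment has x6 = True.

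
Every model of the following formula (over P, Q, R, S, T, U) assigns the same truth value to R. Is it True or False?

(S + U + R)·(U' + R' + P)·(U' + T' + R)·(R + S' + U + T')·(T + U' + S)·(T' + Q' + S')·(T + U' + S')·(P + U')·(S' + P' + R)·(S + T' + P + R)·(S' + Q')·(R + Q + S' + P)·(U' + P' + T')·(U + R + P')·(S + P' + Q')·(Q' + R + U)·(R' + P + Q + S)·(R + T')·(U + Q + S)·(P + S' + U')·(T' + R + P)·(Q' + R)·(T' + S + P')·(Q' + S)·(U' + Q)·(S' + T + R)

Suppose R = 0.
(T') alone gives T = 0.
(Q') alone gives Q = 0.
(U') alone gives U = 0.
(S) alone gives S = 1.
Now (S') is unsatisfied and unit — conflict.
So every satisfying assignment has R = True.

True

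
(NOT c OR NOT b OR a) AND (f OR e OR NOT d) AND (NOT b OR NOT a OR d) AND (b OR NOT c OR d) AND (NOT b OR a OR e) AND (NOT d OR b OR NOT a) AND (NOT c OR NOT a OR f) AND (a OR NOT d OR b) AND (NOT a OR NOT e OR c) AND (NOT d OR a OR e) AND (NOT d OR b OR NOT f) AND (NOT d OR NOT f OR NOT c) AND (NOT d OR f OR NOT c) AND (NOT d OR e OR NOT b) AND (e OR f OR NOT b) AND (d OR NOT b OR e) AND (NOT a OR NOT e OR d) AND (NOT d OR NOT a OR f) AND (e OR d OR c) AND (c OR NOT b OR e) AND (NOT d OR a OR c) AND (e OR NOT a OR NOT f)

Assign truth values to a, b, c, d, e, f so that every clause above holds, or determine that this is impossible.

Branch on c: set c = false.
Branch on a: set a = false.
From the singleton clause (NOT d), d = false.
From the singleton clause (e), e = true.
Every clause is now satisfied; b, f are unconstrained.

a=false,  b=true,  c=false,  d=false,  e=true,  f=false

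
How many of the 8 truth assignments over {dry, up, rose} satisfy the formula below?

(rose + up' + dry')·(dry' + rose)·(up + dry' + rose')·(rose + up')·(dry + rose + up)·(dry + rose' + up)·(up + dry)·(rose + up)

There are 2^3 = 8 truth assignments over (dry, up, rose).
Check each against the 8 clauses (columns in the order dry, up, rose):
  F F F  ✗ fails (dry + rose + up)
  F F T  ✗ fails (dry + rose' + up)
  F T F  ✗ fails (rose + up')
  F T T  ✓ satisfies all
  T F F  ✗ fails (dry' + rose)
  T F T  ✗ fails (up + dry' + rose')
  T T F  ✗ fails (rose + up' + dry')
  T T T  ✓ satisfies all
2 of the 8 rows are models.

2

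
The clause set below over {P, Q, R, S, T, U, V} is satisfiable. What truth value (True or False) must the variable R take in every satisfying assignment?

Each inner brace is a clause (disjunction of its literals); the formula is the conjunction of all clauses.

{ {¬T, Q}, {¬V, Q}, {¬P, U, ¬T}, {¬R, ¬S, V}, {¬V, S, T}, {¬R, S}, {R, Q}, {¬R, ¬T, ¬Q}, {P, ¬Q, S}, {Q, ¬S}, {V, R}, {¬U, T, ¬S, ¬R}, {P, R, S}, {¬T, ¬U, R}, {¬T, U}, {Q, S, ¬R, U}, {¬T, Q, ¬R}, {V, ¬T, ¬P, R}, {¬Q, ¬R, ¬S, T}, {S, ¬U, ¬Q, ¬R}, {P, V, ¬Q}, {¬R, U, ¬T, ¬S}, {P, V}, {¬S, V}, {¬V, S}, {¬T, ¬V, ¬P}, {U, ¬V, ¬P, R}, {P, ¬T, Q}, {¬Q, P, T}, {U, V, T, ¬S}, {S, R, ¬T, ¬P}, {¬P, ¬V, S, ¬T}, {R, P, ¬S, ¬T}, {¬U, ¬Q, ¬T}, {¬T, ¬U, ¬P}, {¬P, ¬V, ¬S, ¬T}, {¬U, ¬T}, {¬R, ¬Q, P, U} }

False

Suppose R = True.
From the singleton clause (S), S = True.
From the singleton clause (V), V = True.
From the singleton clause (Q), Q = True.
From the singleton clause (¬T), T = False.
That conflicts with the unit clause (T).
So every satisfying assignment has R = False.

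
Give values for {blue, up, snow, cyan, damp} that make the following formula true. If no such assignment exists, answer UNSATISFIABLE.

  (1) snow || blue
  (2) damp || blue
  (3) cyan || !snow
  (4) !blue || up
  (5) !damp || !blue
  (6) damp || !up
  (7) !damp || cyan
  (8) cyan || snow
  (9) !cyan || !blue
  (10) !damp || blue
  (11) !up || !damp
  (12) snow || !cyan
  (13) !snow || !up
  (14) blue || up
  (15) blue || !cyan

UNSATISFIABLE

Try snow = true.
From the singleton clause (cyan), cyan = true.
From the singleton clause (!blue), blue = false.
That conflicts with the unit clause (blue).
That branch fails; take snow = false instead.
From the singleton clause (blue), blue = true.
From the singleton clause (up), up = true.
From the singleton clause (!damp), damp = false.
That conflicts with the unit clause (damp).
Neither snow = true nor snow = false works.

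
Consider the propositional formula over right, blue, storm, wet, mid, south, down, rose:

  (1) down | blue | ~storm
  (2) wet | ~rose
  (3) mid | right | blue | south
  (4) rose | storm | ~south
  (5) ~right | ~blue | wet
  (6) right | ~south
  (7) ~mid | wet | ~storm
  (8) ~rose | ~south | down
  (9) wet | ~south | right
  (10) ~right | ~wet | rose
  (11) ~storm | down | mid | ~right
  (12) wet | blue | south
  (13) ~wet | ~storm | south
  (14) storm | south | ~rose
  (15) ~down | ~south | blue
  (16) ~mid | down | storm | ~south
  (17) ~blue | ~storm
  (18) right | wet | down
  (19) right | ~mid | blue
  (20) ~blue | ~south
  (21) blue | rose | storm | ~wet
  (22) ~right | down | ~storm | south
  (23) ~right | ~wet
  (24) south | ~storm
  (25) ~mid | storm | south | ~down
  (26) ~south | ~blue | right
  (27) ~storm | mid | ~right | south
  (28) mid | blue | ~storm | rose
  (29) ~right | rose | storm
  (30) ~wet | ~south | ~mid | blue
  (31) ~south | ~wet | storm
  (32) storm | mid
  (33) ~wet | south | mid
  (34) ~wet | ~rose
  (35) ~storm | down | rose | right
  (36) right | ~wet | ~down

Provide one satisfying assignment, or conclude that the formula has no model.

right ↦ 0,  blue ↦ 1,  storm ↦ 0,  wet ↦ 1,  mid ↦ 1,  south ↦ 0,  down ↦ 0,  rose ↦ 0

Try wet = 1.
Unit clause (~right) forces right = 0.
Unit clause (~south) forces south = 0.
Unit clause (~storm) forces storm = 0.
Unit clause (~rose) forces rose = 0.
Unit clause (blue) forces blue = 1.
Unit clause (mid) forces mid = 1.
Unit clause (~down) forces down = 0.
Every clause now holds.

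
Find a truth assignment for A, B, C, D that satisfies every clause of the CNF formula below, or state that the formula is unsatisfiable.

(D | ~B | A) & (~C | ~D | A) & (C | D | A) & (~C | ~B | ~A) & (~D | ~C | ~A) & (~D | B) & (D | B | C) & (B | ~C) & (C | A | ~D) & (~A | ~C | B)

A: 1; B: 1; C: 0; D: 0

Case D = 0:
Case B = 1:
The clause (A) is unit, so A = 1.
The clause (~C) is unit, so C = 0.
Every clause now holds.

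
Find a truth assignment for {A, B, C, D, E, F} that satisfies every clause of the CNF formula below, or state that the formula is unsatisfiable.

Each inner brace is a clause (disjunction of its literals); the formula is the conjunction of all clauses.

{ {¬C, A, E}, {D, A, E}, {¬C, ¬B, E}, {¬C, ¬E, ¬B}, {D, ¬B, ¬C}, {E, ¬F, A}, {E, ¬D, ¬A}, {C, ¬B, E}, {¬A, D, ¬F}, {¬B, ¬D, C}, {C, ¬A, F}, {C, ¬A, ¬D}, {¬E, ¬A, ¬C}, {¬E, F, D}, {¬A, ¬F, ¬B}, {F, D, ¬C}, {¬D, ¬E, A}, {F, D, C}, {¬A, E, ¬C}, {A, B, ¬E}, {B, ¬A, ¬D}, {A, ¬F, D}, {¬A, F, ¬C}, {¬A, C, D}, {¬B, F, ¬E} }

Branch on C: set C = False.
Branch on B: set B = False.
Branch on A: set A = False.
From the singleton clause (¬E), E = False.
From the singleton clause (D), D = True.
From the singleton clause (¬F), F = False.
This assignment satisfies each clause.

A: False, B: False, C: False, D: True, E: False, F: False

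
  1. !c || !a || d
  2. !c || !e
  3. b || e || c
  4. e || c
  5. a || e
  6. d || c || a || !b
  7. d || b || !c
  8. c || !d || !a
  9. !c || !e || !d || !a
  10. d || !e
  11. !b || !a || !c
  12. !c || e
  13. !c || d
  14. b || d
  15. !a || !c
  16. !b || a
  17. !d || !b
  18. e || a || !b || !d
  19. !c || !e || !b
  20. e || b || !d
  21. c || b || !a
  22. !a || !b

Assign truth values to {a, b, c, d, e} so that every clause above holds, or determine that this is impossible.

a: false, b: false, c: false, d: true, e: true

Case c = false:
From the singleton clause (e), e = true.
From the singleton clause (d), d = true.
From the singleton clause (!a), a = false.
From the singleton clause (!b), b = false.
This assignment satisfies each clause.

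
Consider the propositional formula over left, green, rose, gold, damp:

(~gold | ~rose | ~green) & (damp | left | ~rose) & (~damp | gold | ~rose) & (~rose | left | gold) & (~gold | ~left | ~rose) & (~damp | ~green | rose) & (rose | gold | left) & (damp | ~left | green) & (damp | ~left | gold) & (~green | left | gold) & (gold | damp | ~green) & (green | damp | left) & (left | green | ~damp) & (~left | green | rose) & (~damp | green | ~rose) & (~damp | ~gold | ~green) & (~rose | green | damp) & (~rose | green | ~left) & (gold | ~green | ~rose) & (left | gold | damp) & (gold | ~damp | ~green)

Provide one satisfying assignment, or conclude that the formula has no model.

left ↦ 0, green ↦ 1, rose ↦ 0, gold ↦ 1, damp ↦ 0

Case gold = 1:
Case rose = 0:
Case damp = 0:
Case left = 0:
(green) alone gives green = 1.
All clauses are satisfied.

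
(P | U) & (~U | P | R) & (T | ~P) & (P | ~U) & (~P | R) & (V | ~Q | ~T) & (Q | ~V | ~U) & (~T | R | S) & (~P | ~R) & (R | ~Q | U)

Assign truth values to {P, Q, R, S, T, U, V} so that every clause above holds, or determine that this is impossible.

UNSATISFIABLE

Suppose P = 1.
The clause (T) is unit, so T = 1.
The clause (R) is unit, so R = 1.
But (~R) is also a unit clause — contradiction.
That branch fails; take P = 0 instead.
The clause (U) is unit, so U = 1.
But (~U) is also a unit clause — contradiction.
Both values of P lead to a conflict.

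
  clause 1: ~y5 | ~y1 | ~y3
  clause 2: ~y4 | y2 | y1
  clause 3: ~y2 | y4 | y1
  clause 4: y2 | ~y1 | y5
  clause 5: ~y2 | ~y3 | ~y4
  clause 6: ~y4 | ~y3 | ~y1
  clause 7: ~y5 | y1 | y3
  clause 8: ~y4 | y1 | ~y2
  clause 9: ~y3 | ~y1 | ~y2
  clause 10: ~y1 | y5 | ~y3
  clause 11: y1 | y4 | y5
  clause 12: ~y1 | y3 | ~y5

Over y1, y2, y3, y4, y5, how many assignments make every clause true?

There are 2^5 = 32 truth assignments over (y1, y2, y3, y4, y5).
Split on y3. With y3 = 1, the clauses containing y3 are satisfied and ~y3 drops from the rest; 1 of the 2^4 = 16 assignments to the other variables satisfy what remains.
With y3 = 0, by the same count on the reduced clause set, 2 assignments work.
(One model: y1=F, y2=F, y3=T, y4=F, y5=T.)
Total: 1 + 2 = 3.

3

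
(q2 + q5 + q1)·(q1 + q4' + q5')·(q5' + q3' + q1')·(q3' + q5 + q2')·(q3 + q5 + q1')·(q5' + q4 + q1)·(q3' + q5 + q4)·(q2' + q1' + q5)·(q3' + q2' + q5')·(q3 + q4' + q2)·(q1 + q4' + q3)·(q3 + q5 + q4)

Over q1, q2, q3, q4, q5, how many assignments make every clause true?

There are 2^5 = 32 truth assignments over (q1, q2, q3, q4, q5).
Split on q2. With q2 = 1, the clauses containing q2 are satisfied and q2' drops from the rest; 2 of the 2^4 = 16 assignments to the other variables satisfy what remains.
With q2 = 0, by the same count on the reduced clause set, 2 assignments work.
Total: 2 + 2 = 4.

4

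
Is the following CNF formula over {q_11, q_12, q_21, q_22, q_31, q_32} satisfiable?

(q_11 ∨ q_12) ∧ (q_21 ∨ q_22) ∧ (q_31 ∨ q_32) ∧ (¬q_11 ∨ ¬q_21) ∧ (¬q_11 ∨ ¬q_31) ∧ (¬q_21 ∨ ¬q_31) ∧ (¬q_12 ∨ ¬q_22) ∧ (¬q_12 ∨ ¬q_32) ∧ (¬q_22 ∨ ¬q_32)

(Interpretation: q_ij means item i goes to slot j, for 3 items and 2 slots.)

Suppose q_11 = True.
From the singleton clause (¬q_21), q_21 = False.
From the singleton clause (q_22), q_22 = True.
From the singleton clause (¬q_31), q_31 = False.
From the singleton clause (q_32), q_32 = True.
That conflicts with the unit clause (¬q_32).
That branch fails; take q_11 = False instead.
From the singleton clause (q_12), q_12 = True.
From the singleton clause (¬q_22), q_22 = False.
From the singleton clause (q_21), q_21 = True.
From the singleton clause (¬q_31), q_31 = False.
From the singleton clause (q_32), q_32 = True.
That conflicts with the unit clause (¬q_32).
Either choice for q_11 ends in contradiction.
No assignment satisfies every clause.

No, unsatisfiable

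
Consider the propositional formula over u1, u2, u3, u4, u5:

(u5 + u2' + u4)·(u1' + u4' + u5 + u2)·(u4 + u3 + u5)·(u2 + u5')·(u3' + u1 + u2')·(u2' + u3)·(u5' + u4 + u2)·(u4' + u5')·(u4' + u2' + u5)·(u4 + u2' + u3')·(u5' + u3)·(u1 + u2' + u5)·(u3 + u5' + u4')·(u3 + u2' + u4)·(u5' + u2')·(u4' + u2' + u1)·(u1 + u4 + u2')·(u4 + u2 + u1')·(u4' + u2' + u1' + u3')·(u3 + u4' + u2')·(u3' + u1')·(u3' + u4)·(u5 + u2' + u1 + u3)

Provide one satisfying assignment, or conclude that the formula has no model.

u1=0, u2=0, u3=0, u4=1, u5=0

Branch on u2: set u2 = 0.
From the singleton clause (u5'), u5 = 0.
Branch on u1: set u1 = 0.
Branch on u4: set u4 = 1.
No clause remains; u3 is free.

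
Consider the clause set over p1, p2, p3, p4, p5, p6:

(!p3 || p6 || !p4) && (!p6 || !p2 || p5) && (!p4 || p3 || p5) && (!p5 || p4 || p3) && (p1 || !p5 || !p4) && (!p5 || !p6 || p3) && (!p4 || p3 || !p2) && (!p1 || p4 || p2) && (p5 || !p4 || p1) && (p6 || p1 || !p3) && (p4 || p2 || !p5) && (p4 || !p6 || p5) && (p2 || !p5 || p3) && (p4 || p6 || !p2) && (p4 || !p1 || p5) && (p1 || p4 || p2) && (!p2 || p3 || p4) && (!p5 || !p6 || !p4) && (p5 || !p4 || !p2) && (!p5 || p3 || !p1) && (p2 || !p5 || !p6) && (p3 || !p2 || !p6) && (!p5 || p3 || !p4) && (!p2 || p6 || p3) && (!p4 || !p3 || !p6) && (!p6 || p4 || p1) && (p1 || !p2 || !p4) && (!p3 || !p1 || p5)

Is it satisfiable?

Satisfiable

Branch on p3: set p3 = true.
Branch on p6: set p6 = true.
Unit clause (!p4) forces p4 = false.
Unit clause (p5) forces p5 = true.
Unit clause (p2) forces p2 = true.
Unit clause (p1) forces p1 = true.
All clauses are satisfied.
A satisfying assignment: p1: true, p2: true, p3: true, p4: false, p5: true, p6: true.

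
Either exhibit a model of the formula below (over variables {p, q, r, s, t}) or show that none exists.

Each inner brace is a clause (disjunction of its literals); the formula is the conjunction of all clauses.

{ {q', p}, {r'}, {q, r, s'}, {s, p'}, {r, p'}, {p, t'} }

(r') alone gives r = 0.
(p') alone gives p = 0.
(q') alone gives q = 0.
(s') alone gives s = 0.
(t') alone gives t = 0.
Every clause now holds.

p ↦ 0; q ↦ 0; r ↦ 0; s ↦ 0; t ↦ 0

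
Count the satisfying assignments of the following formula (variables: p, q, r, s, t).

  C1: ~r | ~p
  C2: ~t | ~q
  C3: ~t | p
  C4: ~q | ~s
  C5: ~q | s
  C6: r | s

5

There are 2^5 = 32 truth assignments over (p, q, r, s, t).
Split on r. With r = 1, the clauses containing r are satisfied and ~r drops from the rest; 2 of the 2^4 = 16 assignments to the other variables satisfy what remains.
With r = 0, by the same count on the reduced clause set, 3 assignments work.
Total: 2 + 3 = 5.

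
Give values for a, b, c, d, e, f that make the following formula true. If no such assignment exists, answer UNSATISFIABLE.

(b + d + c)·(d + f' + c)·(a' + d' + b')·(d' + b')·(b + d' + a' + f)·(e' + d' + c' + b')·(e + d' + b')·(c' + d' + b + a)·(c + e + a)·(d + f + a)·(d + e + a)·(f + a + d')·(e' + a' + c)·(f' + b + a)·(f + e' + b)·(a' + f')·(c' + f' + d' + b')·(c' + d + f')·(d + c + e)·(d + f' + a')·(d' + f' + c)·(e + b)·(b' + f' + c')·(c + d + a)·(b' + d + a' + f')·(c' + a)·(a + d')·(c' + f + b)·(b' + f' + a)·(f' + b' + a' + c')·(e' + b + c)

a ↦ 1,  b ↦ 1,  c ↦ 1,  d ↦ 0,  e ↦ 1,  f ↦ 0

Case d = 0:
Case b = 1:
Case f = 0:
The clause (a) is unit, so a = 1.
Case e = 1:
The clause (c) is unit, so c = 1.
This assignment satisfies each clause.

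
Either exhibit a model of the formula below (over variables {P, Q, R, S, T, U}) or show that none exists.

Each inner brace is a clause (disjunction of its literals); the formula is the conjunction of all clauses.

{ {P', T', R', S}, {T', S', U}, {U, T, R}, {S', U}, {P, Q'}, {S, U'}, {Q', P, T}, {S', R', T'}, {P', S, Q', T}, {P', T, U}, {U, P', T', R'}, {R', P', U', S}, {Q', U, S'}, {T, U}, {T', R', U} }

Branch on S: set S = 1.
Unit clause (U) forces U = 1.
Branch on P: set P = 0.
Unit clause (Q') forces Q = 0.
Branch on R: set R = 0.
Every clause is now satisfied; T is unconstrained.

P ↦ 0,  Q ↦ 0,  R ↦ 0,  S ↦ 1,  T ↦ 1,  U ↦ 1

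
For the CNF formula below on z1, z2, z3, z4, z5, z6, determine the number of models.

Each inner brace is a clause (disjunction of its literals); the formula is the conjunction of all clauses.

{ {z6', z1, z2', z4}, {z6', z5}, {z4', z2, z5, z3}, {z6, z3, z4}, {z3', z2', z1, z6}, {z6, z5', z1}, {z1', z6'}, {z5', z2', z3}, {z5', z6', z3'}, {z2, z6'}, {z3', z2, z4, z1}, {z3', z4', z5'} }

There are 2^6 = 64 truth assignments over (z1, z2, z3, z4, z5, z6).
Split on z3. With z3 = 1, the clauses containing z3 are satisfied and z3' drops from the rest; 7 of the 2^5 = 32 assignments to the other variables satisfy what remains.
With z3 = 0, by the same count on the reduced clause set, 3 assignments work.
(One model: z1=F, z2=F, z3=T, z4=T, z5=F, z6=F.)
Total: 7 + 3 = 10.

10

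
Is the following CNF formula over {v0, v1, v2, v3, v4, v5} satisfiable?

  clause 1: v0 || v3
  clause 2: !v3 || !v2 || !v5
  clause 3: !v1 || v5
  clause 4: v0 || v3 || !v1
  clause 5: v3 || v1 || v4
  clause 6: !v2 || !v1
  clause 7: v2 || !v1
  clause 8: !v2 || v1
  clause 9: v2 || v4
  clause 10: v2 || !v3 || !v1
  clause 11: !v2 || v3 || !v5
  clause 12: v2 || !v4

No, unsatisfiable

Try v0 = true.
Try v1 = false.
From the singleton clause (!v2), v2 = false.
From the singleton clause (v4), v4 = true.
That conflicts with the unit clause (!v4).
Undo v1 and try v1 = true.
From the singleton clause (v5), v5 = true.
From the singleton clause (!v2), v2 = false.
That conflicts with the unit clause (v2).
Either choice for v1 ends in contradiction.
Undo v0 and try v0 = false.
From the singleton clause (v3), v3 = true.
Try v2 = false.
From the singleton clause (!v1), v1 = false.
From the singleton clause (v4), v4 = true.
That conflicts with the unit clause (!v4).
Undo v2 and try v2 = true.
From the singleton clause (!v5), v5 = false.
From the singleton clause (!v1), v1 = false.
That conflicts with the unit clause (v1).
Either choice for v2 ends in contradiction.
Either choice for v0 ends in contradiction.
No assignment satisfies every clause.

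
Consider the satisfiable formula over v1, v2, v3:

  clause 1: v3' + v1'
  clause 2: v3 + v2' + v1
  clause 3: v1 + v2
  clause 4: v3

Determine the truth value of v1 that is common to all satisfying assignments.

False

Suppose v1 = 1.
The clause (v3') is unit, so v3 = 0.
Now (v3) is unsatisfied and unit — conflict.
So every satisfying assignment has v1 = False.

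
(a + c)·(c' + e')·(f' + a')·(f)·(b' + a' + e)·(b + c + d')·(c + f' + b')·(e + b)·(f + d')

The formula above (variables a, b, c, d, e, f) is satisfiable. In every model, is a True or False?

False

Suppose a = 1.
(f') alone gives f = 0.
That conflicts with the unit clause (f).
So every satisfying assignment has a = False.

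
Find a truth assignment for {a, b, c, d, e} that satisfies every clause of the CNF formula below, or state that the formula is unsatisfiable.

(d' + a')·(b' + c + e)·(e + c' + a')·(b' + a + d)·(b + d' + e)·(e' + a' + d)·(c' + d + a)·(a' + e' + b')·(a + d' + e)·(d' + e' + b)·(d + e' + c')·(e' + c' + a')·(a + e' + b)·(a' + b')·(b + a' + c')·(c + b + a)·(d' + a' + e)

a ↦ 0; b ↦ 1; c ↦ 1; d ↦ 1; e ↦ 1

Suppose d = 1.
Unit clause (a') forces a = 0.
Unit clause (e) forces e = 1.
Unit clause (b) forces b = 1.
Every clause is now satisfied; c is unconstrained.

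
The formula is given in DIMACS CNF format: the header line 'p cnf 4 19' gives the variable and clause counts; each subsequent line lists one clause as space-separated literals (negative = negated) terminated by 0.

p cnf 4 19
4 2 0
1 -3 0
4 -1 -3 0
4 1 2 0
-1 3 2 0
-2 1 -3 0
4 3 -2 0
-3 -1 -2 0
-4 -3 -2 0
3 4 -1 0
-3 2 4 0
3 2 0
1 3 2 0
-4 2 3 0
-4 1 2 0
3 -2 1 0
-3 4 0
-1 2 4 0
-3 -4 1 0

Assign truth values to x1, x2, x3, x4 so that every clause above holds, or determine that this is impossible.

Case x4 = True:
Case x1 = True:
Case x3 = False:
The clause (x2) is unit, so x2 = True.
This assignment satisfies each clause.

x1: True, x2: True, x3: False, x4: True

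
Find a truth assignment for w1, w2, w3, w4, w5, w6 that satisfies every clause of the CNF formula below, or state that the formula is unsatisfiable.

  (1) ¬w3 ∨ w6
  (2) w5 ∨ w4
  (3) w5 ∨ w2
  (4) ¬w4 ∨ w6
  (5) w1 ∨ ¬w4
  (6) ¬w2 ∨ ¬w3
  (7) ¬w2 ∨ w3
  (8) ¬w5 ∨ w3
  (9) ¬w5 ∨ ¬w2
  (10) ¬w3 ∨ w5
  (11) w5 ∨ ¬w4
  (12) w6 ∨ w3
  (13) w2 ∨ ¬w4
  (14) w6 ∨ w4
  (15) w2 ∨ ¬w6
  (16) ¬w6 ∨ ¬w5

UNSATISFIABLE

Case w3 = False:
(¬w2) alone gives w2 = False.
(w5) alone gives w5 = True.
But (¬w5) is also a unit clause — contradiction.
That branch fails; take w3 = True instead.
(w6) alone gives w6 = True.
(¬w2) alone gives w2 = False.
But (w2) is also a unit clause — contradiction.
Neither w3 = True nor w3 = False works.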